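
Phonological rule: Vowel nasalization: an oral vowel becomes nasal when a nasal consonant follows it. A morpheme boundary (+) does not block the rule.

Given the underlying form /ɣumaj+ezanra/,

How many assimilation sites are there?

2

/u/ before nasal /m/ → [ũ]
/a/ before nasal /n/ → [ã]
2 segments change.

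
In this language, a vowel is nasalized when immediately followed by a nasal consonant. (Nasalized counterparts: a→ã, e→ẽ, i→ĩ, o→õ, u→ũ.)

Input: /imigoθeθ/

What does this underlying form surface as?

/i/ before nasal /m/ → [ĩ]

[ĩmigoθeθ]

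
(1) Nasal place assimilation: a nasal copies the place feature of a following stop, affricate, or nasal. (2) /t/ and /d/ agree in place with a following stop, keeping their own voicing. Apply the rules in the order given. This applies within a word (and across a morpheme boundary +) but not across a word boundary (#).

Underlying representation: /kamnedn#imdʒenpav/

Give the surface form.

[kannedn#iɲdʒempav]

Rule 1: /m/ before /n/ (alveolar) → [n]
Rule 1: /m/ before /dʒ/ (palatal) → [ɲ]
Rule 1: /n/ before /p/ (labial) → [m]
After rule 1: kannedn#iɲdʒempav
Rule 2: no segment meets the rule's conditions; no change.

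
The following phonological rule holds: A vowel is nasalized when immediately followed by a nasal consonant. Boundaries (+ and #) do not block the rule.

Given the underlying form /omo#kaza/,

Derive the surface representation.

/o/ before nasal /m/ → [õ]

[õmo#kaza]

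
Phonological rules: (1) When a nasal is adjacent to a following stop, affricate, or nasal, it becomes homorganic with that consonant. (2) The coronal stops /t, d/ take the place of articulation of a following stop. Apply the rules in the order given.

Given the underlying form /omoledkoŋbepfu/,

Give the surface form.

Rule 1: /ŋ/ before /b/ (labial) → [m]
After rule 1: omoledkombepfu
Rule 2: /d/ before /k/ (velar) → [g]

[omolegkombepfu]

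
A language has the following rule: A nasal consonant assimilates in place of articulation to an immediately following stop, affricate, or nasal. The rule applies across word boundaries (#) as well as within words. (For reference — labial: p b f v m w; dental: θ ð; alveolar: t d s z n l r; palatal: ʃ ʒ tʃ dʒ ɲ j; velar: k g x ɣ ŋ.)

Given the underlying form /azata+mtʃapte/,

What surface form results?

[azata+ɲtʃapte]

/m/ before /tʃ/ (palatal) → [ɲ]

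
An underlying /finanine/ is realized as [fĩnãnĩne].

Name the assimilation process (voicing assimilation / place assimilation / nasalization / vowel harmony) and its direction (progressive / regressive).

nasalization, regressive

/i/→[ĩ] /a/→[ã] /i/→[ĩ].
Each target copies a feature from the following segment, so the direction is regressive.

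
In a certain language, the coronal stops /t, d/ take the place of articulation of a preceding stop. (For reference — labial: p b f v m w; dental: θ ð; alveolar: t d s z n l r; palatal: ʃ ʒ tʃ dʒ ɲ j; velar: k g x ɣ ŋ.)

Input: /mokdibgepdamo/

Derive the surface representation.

/d/ after /k/ (velar) → [g]
/d/ after /p/ (labial) → [b]

[mokgibgepbamo]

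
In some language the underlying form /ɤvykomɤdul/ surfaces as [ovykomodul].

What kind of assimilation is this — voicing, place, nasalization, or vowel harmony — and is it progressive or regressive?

vowel harmony, regressive

/ɤ/→[o] /ɤ/→[o].
Vowels agree with the last vowel, so the harmony is regressive.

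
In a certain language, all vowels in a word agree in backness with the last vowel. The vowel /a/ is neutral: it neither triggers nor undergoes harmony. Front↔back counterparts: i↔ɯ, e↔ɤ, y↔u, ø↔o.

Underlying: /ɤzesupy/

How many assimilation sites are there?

/ɤ/ harmonizes with /y/ ([-back]) → [e]
/u/ harmonizes with /y/ ([-back]) → [y]
2 segments change.

2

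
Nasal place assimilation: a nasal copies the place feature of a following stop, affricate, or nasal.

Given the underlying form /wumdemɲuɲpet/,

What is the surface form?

/m/ before /d/ (alveolar) → [n]
/m/ before /ɲ/ (palatal) → [ɲ]
/ɲ/ before /p/ (labial) → [m]

[wundeɲɲumpet]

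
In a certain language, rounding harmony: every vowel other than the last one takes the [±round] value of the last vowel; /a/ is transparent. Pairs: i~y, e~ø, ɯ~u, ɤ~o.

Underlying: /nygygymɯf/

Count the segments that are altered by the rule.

/y/ harmonizes with /ɯ/ ([-round]) → [i]
/y/ harmonizes with /ɯ/ ([-round]) → [i]
/y/ harmonizes with /ɯ/ ([-round]) → [i]
3 segments change.

3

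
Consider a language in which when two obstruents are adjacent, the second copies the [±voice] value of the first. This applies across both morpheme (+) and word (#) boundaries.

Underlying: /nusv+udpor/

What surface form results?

/v/ after /s/ (voiceless) → [f]
/p/ after /d/ (voiced) → [b]

[nusf+udbor]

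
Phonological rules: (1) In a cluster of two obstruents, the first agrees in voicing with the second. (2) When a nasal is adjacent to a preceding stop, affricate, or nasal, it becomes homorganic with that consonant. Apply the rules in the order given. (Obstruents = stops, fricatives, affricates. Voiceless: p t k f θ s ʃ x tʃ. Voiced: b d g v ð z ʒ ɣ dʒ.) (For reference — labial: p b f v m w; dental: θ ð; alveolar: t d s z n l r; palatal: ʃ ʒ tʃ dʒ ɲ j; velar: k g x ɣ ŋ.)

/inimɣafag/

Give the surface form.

Rule 1: no segment meets the rule's conditions; no change.
After rule 1: inimɣafag
Rule 2: no segment meets the rule's conditions; no change.

[inimɣafag]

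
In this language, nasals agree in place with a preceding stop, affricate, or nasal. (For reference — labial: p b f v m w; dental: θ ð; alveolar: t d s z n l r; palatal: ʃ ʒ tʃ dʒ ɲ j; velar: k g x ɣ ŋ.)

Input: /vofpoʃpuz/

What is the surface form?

[vofpoʃpuz]

no segment meets the rule's conditions; no change.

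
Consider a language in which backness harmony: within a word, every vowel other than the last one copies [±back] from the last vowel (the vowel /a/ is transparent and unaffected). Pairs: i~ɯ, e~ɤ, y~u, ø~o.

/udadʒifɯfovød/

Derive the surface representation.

[ydadʒififøvød]

/u/ harmonizes with /ø/ ([-back]) → [y]
/ɯ/ harmonizes with /ø/ ([-back]) → [i]
/o/ harmonizes with /ø/ ([-back]) → [ø]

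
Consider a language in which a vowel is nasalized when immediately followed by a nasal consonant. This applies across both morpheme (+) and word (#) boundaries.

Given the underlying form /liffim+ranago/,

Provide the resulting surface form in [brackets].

/i/ before nasal /m/ → [ĩ]
/a/ before nasal /n/ → [ã]

[liffĩm+rãnago]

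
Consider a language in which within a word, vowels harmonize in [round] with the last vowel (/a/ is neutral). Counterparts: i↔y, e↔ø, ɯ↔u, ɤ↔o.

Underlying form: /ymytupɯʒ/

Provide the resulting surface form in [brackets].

[imitɯpɯʒ]

/y/ harmonizes with /ɯ/ ([-round]) → [i]
/y/ harmonizes with /ɯ/ ([-round]) → [i]
/u/ harmonizes with /ɯ/ ([-round]) → [ɯ]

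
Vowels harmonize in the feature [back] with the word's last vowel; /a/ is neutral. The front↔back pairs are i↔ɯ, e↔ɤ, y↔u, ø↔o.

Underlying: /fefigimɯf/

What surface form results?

/e/ harmonizes with /ɯ/ ([+back]) → [ɤ]
/i/ harmonizes with /ɯ/ ([+back]) → [ɯ]
/i/ harmonizes with /ɯ/ ([+back]) → [ɯ]

[fɤfɯgɯmɯf]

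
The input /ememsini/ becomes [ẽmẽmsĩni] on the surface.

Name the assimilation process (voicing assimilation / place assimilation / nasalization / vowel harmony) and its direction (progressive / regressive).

/e/→[ẽ] /e/→[ẽ] /i/→[ĩ].
Each target copies a feature from the following segment, so the direction is regressive.

nasalization, regressive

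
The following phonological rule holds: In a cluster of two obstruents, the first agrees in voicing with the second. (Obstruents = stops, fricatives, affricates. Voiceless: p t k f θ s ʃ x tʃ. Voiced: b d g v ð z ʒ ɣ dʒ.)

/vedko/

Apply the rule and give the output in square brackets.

[vetko]

/d/ before /k/ (voiceless) → [t]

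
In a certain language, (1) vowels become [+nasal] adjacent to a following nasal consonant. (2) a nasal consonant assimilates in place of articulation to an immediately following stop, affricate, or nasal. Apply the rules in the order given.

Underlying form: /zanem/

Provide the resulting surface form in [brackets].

Rule 1: /a/ before nasal /n/ → [ã]
Rule 1: /e/ before nasal /m/ → [ẽ]
After rule 1: zãnẽm
Rule 2: no segment meets the rule's conditions; no change.

[zãnẽm]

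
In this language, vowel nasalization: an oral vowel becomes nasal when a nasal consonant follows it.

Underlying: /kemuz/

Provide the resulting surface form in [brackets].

[kẽmuz]

/e/ before nasal /m/ → [ẽ]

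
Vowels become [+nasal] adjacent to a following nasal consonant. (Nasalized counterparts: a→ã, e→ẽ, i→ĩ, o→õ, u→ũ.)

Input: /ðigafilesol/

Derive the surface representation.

no segment meets the rule's conditions; no change.

[ðigafilesol]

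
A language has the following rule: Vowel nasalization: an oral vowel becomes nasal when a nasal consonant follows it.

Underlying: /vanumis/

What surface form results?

/a/ before nasal /n/ → [ã]
/u/ before nasal /m/ → [ũ]

[vãnũmis]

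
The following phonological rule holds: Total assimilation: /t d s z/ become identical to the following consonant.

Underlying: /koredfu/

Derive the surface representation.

[koreffu]

/d/ before /f/ → [f] (total assimilation)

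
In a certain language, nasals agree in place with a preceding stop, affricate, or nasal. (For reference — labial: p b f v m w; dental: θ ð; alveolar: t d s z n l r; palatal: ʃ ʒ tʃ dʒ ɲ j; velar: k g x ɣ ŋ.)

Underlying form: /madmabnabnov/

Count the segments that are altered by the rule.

3

/m/ after /d/ (alveolar) → [n]
/n/ after /b/ (labial) → [m]
/n/ after /b/ (labial) → [m]
3 segments change.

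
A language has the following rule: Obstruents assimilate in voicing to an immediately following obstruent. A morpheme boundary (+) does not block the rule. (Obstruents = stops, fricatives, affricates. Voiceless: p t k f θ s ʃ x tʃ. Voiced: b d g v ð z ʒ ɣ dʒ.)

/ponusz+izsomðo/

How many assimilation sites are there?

2

/s/ before /z/ (voiced) → [z]
/z/ before /s/ (voiceless) → [s]
2 segments change.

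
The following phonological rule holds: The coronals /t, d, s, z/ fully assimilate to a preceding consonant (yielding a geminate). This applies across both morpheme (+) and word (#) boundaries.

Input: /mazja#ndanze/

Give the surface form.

[mazja#nnanne]

/d/ after /n/ → [n] (total assimilation)
/z/ after /n/ → [n] (total assimilation)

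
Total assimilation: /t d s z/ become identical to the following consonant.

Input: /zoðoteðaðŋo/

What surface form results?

[zoðoteðaðŋo]

no segment meets the rule's conditions; no change.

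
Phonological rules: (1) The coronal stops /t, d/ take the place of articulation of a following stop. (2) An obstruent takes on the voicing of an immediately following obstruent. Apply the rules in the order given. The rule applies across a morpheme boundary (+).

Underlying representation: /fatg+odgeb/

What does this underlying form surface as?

[fagg+oggeb]

Rule 1: /t/ before /g/ (velar) → [k]
Rule 1: /d/ before /g/ (velar) → [g]
After rule 1: fakg+oggeb
Rule 2: /k/ before /g/ (voiced) → [g]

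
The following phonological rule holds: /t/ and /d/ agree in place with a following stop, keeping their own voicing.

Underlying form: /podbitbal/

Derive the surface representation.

[pobbipbal]

/d/ before /b/ (labial) → [b]
/t/ before /b/ (labial) → [p]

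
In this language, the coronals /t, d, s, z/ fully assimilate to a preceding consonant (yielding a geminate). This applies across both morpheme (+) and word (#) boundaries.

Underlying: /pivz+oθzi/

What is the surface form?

/z/ after /v/ → [v] (total assimilation)
/z/ after /θ/ → [θ] (total assimilation)

[pivv+oθθi]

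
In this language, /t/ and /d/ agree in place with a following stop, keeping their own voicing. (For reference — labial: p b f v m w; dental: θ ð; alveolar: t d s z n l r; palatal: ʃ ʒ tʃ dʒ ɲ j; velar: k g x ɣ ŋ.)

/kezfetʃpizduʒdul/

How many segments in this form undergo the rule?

No segment meets the rule's conditions.

0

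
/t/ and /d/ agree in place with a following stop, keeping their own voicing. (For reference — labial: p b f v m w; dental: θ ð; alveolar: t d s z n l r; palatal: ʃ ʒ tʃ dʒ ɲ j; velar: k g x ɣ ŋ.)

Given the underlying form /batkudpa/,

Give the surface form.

[bakkubpa]

/t/ before /k/ (velar) → [k]
/d/ before /p/ (labial) → [b]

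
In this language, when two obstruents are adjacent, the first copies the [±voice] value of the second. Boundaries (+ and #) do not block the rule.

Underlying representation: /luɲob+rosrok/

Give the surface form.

[luɲob+rosrok]

no segment meets the rule's conditions; no change.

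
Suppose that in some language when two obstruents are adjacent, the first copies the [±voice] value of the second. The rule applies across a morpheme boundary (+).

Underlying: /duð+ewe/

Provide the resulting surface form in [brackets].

[duð+ewe]

no segment meets the rule's conditions; no change.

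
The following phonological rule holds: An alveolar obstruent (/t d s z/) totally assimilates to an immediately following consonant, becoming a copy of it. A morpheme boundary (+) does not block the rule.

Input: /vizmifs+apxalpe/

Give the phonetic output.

/z/ before /m/ → [m] (total assimilation)

[vimmifs+apxalpe]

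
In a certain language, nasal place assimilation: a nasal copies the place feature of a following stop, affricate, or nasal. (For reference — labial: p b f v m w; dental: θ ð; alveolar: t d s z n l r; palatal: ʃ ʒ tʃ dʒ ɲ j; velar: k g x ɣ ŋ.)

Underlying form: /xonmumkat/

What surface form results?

/n/ before /m/ (labial) → [m]
/m/ before /k/ (velar) → [ŋ]

[xommuŋkat]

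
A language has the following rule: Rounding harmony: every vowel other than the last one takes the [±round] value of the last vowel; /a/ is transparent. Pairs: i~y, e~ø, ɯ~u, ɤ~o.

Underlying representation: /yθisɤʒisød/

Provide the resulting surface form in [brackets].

[yθysoʒysød]

/i/ harmonizes with /ø/ ([+round]) → [y]
/ɤ/ harmonizes with /ø/ ([+round]) → [o]
/i/ harmonizes with /ø/ ([+round]) → [y]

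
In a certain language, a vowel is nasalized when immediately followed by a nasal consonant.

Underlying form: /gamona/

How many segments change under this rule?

2

/a/ before nasal /m/ → [ã]
/o/ before nasal /n/ → [õ]
2 segments change.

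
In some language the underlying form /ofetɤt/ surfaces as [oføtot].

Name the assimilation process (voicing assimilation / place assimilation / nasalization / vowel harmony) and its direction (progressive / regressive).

vowel harmony, progressive

/e/→[ø] /ɤ/→[o].
Vowels agree with the first vowel, so the harmony is progressive.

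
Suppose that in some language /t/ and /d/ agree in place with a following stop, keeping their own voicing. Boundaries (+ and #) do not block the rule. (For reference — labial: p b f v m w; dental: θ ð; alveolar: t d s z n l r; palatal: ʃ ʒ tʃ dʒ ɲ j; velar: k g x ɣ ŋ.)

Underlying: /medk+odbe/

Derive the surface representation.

/d/ before /k/ (velar) → [g]
/d/ before /b/ (labial) → [b]

[megk+obbe]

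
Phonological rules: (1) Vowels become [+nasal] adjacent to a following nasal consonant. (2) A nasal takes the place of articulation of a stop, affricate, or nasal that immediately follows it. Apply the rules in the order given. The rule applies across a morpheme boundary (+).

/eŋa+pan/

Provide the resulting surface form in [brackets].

Rule 1: /e/ before nasal /ŋ/ → [ẽ]
Rule 1: /a/ before nasal /n/ → [ã]
After rule 1: ẽŋa+pãn
Rule 2: no segment meets the rule's conditions; no change.

[ẽŋa+pãn]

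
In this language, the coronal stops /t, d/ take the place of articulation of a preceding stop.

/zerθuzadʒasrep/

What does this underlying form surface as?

[zerθuzadʒasrep]

no segment meets the rule's conditions; no change.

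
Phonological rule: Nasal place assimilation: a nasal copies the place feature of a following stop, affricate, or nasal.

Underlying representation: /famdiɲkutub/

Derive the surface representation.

[fandiŋkutub]

/m/ before /d/ (alveolar) → [n]
/ɲ/ before /k/ (velar) → [ŋ]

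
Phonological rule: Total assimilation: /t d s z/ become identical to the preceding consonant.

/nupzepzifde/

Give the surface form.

[nuppeppiffe]

/z/ after /p/ → [p] (total assimilation)
/z/ after /p/ → [p] (total assimilation)
/d/ after /f/ → [f] (total assimilation)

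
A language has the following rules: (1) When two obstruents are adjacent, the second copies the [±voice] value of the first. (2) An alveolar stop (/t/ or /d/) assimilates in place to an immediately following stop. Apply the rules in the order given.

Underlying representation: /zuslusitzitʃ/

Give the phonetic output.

[zuslusitsitʃ]

Rule 1: /z/ after /t/ (voiceless) → [s]
After rule 1: zuslusitsitʃ
Rule 2: no segment meets the rule's conditions; no change.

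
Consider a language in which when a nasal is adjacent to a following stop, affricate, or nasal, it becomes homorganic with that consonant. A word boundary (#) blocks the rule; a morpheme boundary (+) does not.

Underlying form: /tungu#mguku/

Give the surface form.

[tuŋgu#ŋguku]

/n/ before /g/ (velar) → [ŋ]
/m/ before /g/ (velar) → [ŋ]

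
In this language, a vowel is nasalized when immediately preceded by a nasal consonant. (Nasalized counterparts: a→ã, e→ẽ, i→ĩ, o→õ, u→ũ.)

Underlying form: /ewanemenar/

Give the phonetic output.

/e/ after nasal /n/ → [ẽ]
/e/ after nasal /m/ → [ẽ]
/a/ after nasal /n/ → [ã]

[ewanẽmẽnãr]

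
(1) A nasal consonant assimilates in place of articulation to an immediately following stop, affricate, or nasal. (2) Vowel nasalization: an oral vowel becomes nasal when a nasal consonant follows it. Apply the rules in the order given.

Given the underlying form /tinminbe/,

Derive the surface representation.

Rule 1: /n/ before /m/ (labial) → [m]
Rule 1: /n/ before /b/ (labial) → [m]
After rule 1: timmimbe
Rule 2: /i/ before nasal /m/ → [ĩ]
Rule 2: /i/ before nasal /m/ → [ĩ]

[tĩmmĩmbe]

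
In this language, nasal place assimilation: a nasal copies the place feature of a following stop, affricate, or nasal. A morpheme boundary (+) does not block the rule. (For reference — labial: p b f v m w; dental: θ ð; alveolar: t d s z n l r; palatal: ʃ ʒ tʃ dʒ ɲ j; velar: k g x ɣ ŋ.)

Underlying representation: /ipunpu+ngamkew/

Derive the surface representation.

[ipumpu+ŋgaŋkew]

/n/ before /p/ (labial) → [m]
/n/ before /g/ (velar) → [ŋ]
/m/ before /k/ (velar) → [ŋ]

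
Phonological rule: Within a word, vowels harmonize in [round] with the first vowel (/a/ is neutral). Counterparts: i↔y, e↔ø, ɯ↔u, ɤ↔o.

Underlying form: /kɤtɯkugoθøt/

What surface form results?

[kɤtɯkɯgɤθet]

/u/ harmonizes with /ɤ/ ([-round]) → [ɯ]
/o/ harmonizes with /ɤ/ ([-round]) → [ɤ]
/ø/ harmonizes with /ɤ/ ([-round]) → [e]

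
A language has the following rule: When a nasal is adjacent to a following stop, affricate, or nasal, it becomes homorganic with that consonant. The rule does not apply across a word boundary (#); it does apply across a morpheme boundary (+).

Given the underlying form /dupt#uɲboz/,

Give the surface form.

/ɲ/ before /b/ (labial) → [m]

[dupt#umboz]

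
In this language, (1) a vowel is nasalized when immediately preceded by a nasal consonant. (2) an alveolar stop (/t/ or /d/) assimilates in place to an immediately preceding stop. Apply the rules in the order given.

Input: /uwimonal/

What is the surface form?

[uwimõnãl]

Rule 1: /o/ after nasal /m/ → [õ]
Rule 1: /a/ after nasal /n/ → [ã]
After rule 1: uwimõnãl
Rule 2: no segment meets the rule's conditions; no change.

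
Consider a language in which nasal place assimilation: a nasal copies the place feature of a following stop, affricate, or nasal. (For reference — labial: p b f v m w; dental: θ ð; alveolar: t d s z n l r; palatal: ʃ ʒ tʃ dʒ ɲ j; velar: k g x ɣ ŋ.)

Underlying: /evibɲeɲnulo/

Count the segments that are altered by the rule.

1

/ɲ/ before /n/ (alveolar) → [n]
1 segment changes.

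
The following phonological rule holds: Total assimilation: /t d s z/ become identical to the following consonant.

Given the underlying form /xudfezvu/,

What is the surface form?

[xuffevvu]

/d/ before /f/ → [f] (total assimilation)
/z/ before /v/ → [v] (total assimilation)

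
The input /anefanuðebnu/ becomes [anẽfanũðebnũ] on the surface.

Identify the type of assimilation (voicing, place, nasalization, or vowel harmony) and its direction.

nasalization, progressive

/e/→[ẽ] /u/→[ũ] /u/→[ũ].
Each target copies a feature from the preceding segment, so the direction is progressive.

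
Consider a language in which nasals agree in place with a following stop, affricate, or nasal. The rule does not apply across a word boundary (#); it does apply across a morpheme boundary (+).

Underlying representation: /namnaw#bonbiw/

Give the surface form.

[nannaw#bombiw]

/m/ before /n/ (alveolar) → [n]
/n/ before /b/ (labial) → [m]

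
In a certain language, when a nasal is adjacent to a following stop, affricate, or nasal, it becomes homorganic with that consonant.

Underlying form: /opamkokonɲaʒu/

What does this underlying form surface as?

[opaŋkokoɲɲaʒu]

/m/ before /k/ (velar) → [ŋ]
/n/ before /ɲ/ (palatal) → [ɲ]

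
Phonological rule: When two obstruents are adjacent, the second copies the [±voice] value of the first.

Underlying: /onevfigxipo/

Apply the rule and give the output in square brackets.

[onevvigɣipo]

/f/ after /v/ (voiced) → [v]
/x/ after /g/ (voiced) → [ɣ]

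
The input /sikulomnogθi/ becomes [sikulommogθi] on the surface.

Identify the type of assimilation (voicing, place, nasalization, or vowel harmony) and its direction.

/n/→[m].
Each target copies a feature from the preceding segment, so the direction is progressive.

place assimilation, progressive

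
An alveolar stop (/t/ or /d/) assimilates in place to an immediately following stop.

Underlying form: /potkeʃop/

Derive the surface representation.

/t/ before /k/ (velar) → [k]

[pokkeʃop]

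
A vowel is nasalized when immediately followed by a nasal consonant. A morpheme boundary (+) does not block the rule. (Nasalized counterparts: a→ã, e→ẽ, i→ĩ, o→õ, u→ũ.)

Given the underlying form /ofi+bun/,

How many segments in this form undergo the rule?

1

/u/ before nasal /n/ → [ũ]
1 segment changes.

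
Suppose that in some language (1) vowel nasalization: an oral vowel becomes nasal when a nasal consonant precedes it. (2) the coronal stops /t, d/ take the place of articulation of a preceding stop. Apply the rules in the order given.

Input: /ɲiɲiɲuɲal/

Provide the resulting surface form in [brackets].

Rule 1: /i/ after nasal /ɲ/ → [ĩ]
Rule 1: /i/ after nasal /ɲ/ → [ĩ]
Rule 1: /u/ after nasal /ɲ/ → [ũ]
Rule 1: /a/ after nasal /ɲ/ → [ã]
After rule 1: ɲĩɲĩɲũɲãl
Rule 2: no segment meets the rule's conditions; no change.

[ɲĩɲĩɲũɲãl]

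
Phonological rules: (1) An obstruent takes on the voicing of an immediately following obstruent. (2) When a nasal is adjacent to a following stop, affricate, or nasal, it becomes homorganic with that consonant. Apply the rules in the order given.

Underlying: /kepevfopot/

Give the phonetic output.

Rule 1: /v/ before /f/ (voiceless) → [f]
After rule 1: kepeffopot
Rule 2: no segment meets the rule's conditions; no change.

[kepeffopot]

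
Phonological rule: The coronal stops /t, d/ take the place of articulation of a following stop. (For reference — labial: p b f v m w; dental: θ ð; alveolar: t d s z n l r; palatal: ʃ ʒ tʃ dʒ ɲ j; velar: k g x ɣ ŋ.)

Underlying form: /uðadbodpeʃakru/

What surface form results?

[uðabbobpeʃakru]

/d/ before /b/ (labial) → [b]
/d/ before /p/ (labial) → [b]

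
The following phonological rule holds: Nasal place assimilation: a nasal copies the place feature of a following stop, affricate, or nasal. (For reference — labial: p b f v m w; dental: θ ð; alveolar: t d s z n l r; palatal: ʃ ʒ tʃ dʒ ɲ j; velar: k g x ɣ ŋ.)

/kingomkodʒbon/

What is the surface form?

/n/ before /g/ (velar) → [ŋ]
/m/ before /k/ (velar) → [ŋ]

[kiŋgoŋkodʒbon]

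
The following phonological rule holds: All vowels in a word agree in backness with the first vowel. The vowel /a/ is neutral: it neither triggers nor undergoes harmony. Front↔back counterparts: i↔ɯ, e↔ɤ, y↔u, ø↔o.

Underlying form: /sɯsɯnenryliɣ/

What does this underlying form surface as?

[sɯsɯnɤnrulɯɣ]

/e/ harmonizes with /ɯ/ ([+back]) → [ɤ]
/y/ harmonizes with /ɯ/ ([+back]) → [u]
/i/ harmonizes with /ɯ/ ([+back]) → [ɯ]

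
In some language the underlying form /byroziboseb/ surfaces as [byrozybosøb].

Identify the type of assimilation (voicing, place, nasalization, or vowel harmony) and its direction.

vowel harmony, progressive

/i/→[y] /e/→[ø].
Vowels agree with the first vowel, so the harmony is progressive.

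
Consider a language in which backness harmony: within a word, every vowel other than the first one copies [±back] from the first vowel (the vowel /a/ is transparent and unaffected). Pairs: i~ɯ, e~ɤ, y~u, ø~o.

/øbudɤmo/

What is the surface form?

[øbydemø]

/u/ harmonizes with /ø/ ([-back]) → [y]
/ɤ/ harmonizes with /ø/ ([-back]) → [e]
/o/ harmonizes with /ø/ ([-back]) → [ø]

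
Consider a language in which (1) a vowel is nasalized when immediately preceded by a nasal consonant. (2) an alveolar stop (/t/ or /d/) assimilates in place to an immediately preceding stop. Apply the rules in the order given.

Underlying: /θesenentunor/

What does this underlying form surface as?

[θesenẽntunõr]

Rule 1: /e/ after nasal /n/ → [ẽ]
Rule 1: /o/ after nasal /n/ → [õ]
After rule 1: θesenẽntunõr
Rule 2: no segment meets the rule's conditions; no change.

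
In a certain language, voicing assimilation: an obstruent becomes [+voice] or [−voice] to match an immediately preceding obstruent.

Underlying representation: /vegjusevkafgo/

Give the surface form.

[vegjusevgafko]

/k/ after /v/ (voiced) → [g]
/g/ after /f/ (voiceless) → [k]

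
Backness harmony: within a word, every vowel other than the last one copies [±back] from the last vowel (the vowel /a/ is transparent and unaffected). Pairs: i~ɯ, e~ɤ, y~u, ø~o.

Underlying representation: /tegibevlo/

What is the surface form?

/e/ harmonizes with /o/ ([+back]) → [ɤ]
/i/ harmonizes with /o/ ([+back]) → [ɯ]
/e/ harmonizes with /o/ ([+back]) → [ɤ]

[tɤgɯbɤvlo]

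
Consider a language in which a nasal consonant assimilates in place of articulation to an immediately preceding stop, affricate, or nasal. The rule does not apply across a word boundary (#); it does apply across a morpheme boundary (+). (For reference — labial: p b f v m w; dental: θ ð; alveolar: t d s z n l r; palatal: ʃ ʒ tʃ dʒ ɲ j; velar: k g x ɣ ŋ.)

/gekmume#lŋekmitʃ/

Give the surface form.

/m/ after /k/ (velar) → [ŋ]
/m/ after /k/ (velar) → [ŋ]

[gekŋume#lŋekŋitʃ]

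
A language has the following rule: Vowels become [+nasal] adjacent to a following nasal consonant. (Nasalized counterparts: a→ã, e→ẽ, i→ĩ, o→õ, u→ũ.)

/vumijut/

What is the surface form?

/u/ before nasal /m/ → [ũ]

[vũmijut]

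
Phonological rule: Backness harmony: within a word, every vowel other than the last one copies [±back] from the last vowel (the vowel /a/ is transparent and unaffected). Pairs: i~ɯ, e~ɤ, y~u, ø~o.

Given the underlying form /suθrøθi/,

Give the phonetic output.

[syθrøθi]

/u/ harmonizes with /i/ ([-back]) → [y]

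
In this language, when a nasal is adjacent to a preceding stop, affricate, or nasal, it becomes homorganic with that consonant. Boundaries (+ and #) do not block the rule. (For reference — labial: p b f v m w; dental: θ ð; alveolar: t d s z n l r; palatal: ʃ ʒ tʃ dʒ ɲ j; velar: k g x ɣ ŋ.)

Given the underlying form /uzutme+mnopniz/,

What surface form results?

[uzutne+mmopmiz]

/m/ after /t/ (alveolar) → [n]
/n/ after /m/ (labial) → [m]
/n/ after /p/ (labial) → [m]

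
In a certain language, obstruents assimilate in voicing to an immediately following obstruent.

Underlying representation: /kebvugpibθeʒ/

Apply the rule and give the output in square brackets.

/g/ before /p/ (voiceless) → [k]
/b/ before /θ/ (voiceless) → [p]

[kebvukpipθeʒ]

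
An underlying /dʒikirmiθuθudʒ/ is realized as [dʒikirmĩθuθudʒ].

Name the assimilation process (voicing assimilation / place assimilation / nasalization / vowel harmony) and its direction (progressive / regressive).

/i/→[ĩ].
Each target copies a feature from the preceding segment, so the direction is progressive.

nasalization, progressive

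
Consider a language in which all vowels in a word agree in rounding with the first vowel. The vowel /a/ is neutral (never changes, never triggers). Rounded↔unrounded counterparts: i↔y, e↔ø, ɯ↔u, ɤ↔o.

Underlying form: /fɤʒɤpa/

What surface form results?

no segment meets the rule's conditions; no change.

[fɤʒɤpa]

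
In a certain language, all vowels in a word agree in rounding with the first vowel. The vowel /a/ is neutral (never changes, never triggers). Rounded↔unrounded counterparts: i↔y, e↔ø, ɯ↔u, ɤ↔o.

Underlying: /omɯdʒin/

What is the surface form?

/ɯ/ harmonizes with /o/ ([+round]) → [u]
/i/ harmonizes with /o/ ([+round]) → [y]

[omudʒyn]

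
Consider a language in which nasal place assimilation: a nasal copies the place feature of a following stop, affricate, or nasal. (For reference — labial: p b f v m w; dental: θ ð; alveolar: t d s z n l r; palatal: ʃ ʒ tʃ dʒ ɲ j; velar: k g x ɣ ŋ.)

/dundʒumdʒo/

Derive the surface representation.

[duɲdʒuɲdʒo]

/n/ before /dʒ/ (palatal) → [ɲ]
/m/ before /dʒ/ (palatal) → [ɲ]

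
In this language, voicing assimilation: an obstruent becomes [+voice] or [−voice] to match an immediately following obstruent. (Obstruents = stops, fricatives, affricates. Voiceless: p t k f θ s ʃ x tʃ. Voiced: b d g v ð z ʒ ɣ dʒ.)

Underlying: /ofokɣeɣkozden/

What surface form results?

/k/ before /ɣ/ (voiced) → [g]
/ɣ/ before /k/ (voiceless) → [x]

[ofogɣexkozden]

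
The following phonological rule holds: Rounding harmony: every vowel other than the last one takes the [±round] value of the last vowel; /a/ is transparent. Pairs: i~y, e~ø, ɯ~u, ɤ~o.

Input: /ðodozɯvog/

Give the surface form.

/ɯ/ harmonizes with /o/ ([+round]) → [u]

[ðodozuvog]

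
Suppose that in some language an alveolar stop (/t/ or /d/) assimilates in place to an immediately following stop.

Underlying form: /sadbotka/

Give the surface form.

[sabbokka]

/d/ before /b/ (labial) → [b]
/t/ before /k/ (velar) → [k]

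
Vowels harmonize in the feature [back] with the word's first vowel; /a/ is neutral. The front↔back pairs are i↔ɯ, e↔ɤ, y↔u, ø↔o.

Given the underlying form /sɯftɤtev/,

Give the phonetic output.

/e/ harmonizes with /ɯ/ ([+back]) → [ɤ]

[sɯftɤtɤv]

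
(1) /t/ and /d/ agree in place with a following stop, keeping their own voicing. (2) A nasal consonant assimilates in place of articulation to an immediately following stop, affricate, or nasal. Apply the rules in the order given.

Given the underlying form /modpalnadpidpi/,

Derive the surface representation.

Rule 1: /d/ before /p/ (labial) → [b]
Rule 1: /d/ before /p/ (labial) → [b]
Rule 1: /d/ before /p/ (labial) → [b]
After rule 1: mobpalnabpibpi
Rule 2: no segment meets the rule's conditions; no change.

[mobpalnabpibpi]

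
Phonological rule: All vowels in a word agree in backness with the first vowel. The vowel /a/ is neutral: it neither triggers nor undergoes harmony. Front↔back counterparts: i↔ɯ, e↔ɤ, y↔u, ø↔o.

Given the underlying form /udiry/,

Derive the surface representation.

[udɯru]

/i/ harmonizes with /u/ ([+back]) → [ɯ]
/y/ harmonizes with /u/ ([+back]) → [u]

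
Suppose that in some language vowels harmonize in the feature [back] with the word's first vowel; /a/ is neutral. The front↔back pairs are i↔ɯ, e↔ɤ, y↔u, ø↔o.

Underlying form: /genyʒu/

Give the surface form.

[genyʒy]

/u/ harmonizes with /e/ ([-back]) → [y]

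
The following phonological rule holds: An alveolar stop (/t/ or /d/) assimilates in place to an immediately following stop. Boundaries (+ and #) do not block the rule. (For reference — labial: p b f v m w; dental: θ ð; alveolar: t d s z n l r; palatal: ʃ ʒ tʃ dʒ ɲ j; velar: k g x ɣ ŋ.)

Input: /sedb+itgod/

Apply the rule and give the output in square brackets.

/d/ before /b/ (labial) → [b]
/t/ before /g/ (velar) → [k]

[sebb+ikgod]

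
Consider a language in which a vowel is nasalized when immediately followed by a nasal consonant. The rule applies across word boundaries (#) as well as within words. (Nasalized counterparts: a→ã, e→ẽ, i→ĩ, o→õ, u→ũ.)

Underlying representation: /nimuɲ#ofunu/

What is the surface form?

[nĩmũɲ#ofũnu]

/i/ before nasal /m/ → [ĩ]
/u/ before nasal /ɲ/ → [ũ]
/u/ before nasal /n/ → [ũ]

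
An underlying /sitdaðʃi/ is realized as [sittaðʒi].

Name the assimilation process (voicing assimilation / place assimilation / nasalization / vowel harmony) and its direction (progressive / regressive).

/d/→[t] /ʃ/→[ʒ].
Each target copies a feature from the preceding segment, so the direction is progressive.

voicing assimilation, progressive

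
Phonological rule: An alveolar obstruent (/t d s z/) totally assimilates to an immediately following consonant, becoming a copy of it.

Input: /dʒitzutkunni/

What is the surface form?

/t/ before /z/ → [z] (total assimilation)
/t/ before /k/ → [k] (total assimilation)

[dʒizzukkunni]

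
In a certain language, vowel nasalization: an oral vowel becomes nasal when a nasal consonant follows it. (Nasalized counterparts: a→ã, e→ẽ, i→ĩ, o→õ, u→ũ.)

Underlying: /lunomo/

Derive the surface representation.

/u/ before nasal /n/ → [ũ]
/o/ before nasal /m/ → [õ]

[lũnõmo]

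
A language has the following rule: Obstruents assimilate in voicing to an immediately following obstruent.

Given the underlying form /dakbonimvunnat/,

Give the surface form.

[dagbonimvunnat]

/k/ before /b/ (voiced) → [g]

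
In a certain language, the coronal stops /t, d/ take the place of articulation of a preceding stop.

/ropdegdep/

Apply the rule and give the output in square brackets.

[ropbeggep]

/d/ after /p/ (labial) → [b]
/d/ after /g/ (velar) → [g]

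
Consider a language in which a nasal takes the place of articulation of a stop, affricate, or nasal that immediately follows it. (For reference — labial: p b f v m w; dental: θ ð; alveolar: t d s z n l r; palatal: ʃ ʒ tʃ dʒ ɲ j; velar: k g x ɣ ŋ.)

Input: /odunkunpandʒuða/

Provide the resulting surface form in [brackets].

[oduŋkumpaɲdʒuða]

/n/ before /k/ (velar) → [ŋ]
/n/ before /p/ (labial) → [m]
/n/ before /dʒ/ (palatal) → [ɲ]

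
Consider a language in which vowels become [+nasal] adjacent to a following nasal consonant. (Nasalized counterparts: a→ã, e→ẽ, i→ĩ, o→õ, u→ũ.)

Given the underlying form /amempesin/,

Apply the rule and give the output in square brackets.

/a/ before nasal /m/ → [ã]
/e/ before nasal /m/ → [ẽ]
/i/ before nasal /n/ → [ĩ]

[ãmẽmpesĩn]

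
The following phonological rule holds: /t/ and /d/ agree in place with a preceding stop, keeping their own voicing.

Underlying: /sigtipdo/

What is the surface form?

[sigkipbo]

/t/ after /g/ (velar) → [k]
/d/ after /p/ (labial) → [b]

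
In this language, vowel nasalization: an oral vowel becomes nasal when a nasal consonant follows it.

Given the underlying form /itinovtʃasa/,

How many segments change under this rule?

1

/i/ before nasal /n/ → [ĩ]
1 segment changes.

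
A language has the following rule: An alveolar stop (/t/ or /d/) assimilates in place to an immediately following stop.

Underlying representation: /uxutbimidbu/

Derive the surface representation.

[uxupbimibbu]

/t/ before /b/ (labial) → [p]
/d/ before /b/ (labial) → [b]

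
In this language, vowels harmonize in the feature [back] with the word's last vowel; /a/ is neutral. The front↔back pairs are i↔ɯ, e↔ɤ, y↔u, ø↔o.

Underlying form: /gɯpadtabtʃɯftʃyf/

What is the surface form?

[gipadtabtʃiftʃyf]

/ɯ/ harmonizes with /y/ ([-back]) → [i]
/ɯ/ harmonizes with /y/ ([-back]) → [i]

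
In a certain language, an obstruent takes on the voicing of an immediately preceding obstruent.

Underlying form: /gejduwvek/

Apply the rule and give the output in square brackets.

no segment meets the rule's conditions; no change.

[gejduwvek]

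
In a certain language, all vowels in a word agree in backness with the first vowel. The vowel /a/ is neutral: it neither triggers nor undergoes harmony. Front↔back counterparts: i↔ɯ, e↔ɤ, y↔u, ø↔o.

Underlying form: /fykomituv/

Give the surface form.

/o/ harmonizes with /y/ ([-back]) → [ø]
/u/ harmonizes with /y/ ([-back]) → [y]

[fykømityv]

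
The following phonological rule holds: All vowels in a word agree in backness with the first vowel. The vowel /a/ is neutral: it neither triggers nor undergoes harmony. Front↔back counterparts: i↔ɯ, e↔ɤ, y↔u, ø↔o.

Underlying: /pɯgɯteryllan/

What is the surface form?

[pɯgɯtɤrullan]

/e/ harmonizes with /ɯ/ ([+back]) → [ɤ]
/y/ harmonizes with /ɯ/ ([+back]) → [u]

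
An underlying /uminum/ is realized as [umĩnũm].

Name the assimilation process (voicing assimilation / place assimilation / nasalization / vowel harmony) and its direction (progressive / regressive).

nasalization, progressive

/i/→[ĩ] /u/→[ũ].
Each target copies a feature from the preceding segment, so the direction is progressive.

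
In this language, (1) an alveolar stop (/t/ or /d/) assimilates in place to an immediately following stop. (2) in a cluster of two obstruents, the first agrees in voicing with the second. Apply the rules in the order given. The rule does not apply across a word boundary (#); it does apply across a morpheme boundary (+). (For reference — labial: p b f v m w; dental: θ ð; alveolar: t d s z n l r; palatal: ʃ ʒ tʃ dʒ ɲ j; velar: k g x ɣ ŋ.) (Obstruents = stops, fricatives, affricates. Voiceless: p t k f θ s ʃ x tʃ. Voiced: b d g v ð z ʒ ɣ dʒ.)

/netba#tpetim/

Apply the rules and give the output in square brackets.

Rule 1: /t/ before /b/ (labial) → [p]
Rule 1: /t/ before /p/ (labial) → [p]
After rule 1: nepba#ppetim
Rule 2: /p/ before /b/ (voiced) → [b]

[nebba#ppetim]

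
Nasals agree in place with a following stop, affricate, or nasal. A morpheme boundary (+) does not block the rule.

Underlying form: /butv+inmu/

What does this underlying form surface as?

[butv+immu]

/n/ before /m/ (labial) → [m]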